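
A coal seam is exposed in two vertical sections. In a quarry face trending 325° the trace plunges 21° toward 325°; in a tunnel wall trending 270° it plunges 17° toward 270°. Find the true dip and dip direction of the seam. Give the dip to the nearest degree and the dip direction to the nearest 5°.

Represent each trace as a vector plunging at its apparent dip toward its trend (east-north-up frame): v₁ = (-0.535, 0.765, -0.358), v₂ = (-0.956, -0.000, -0.292).
Cross product v₁ × v₂ gives the pole to the plane: n ∝ (-0.224, 0.186, 0.731).
True dip = arccos(n_z / |n|) = arccos(0.9292) = 21.7°.
The horizontal component of n points toward azimuth atan2(n_x, n_y) = 310°, the dip direction.

true dip 22°, dip direction 310°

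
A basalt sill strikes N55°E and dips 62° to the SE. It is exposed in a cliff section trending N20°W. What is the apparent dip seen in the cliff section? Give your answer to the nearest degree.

61°

Angle between strike (N55°E) and section (N20°W): β = 75°.
tan α = tan 62° × sin 75° = 1.8807 × 0.9659 = 1.8166
apparent dip = arctan 1.8166 = 61.17°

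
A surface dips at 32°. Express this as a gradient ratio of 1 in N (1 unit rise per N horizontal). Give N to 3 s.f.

1 : N means tan θ = 1/N, so N = 1/tan 32° = 1/0.6249

1 in 1.60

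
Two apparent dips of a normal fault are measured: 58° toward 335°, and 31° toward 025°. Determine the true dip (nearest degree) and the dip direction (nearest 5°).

true dip 59°, dip direction 315°

Each apparent-dip line lies in the plane. As unit vectors (x east, y north, z up), v₁ plunges 58°→335° and v₂ plunges 31°→025°.
Cross product v₁ × v₂ gives the pole to the plane: n ∝ (-0.411, 0.423, 0.348).
True dip = arccos(n_z / |n|) = arccos(0.5081) = 59.5°.
Dip direction = atan2(-0.411, 0.423) = 316° (azimuth of n's horizontal projection).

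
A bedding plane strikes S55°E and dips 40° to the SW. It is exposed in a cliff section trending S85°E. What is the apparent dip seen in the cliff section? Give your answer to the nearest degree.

Angle between strike (S55°E) and section (S85°E): β = 30°.
tan α = tan 40° × sin 30° = 0.8391 × 0.5000 = 0.4195
apparent dip = arctan 0.4195 = 22.76°

23°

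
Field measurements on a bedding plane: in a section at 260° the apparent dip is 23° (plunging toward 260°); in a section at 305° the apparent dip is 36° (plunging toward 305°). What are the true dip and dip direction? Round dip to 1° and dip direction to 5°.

Each apparent-dip line lies in the plane. As unit vectors (x east, y north, z up), v₁ plunges 23°→260° and v₂ plunges 36°→305°.
The plane normal is n = v₁ × v₂ ∝ (-0.275, 0.274, 0.527).
True dip = arccos(n_z / |n|) = arccos(0.8048) = 36.4°.
The horizontal component of n points toward azimuth atan2(n_x, n_y) = 315°, the dip direction.

true dip 36°, dip direction 315°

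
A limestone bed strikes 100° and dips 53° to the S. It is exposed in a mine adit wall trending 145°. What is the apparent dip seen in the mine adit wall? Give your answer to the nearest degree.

The strike is 100° and the section trends 145°; the acute angle between them is β = 45°.
tan α = tan 53° × sin 45° = 1.3270 × 0.7071 = 0.9384
apparent dip = arctan 0.9384 = 43.18°

43°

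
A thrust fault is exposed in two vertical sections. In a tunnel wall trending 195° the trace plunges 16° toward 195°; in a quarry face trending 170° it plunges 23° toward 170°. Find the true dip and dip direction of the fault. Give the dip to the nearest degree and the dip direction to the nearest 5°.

Represent each trace as a vector plunging at its apparent dip toward its trend (east-north-up frame): v₁ = (-0.249, -0.929, -0.276), v₂ = (0.160, -0.907, -0.391).
n = v₁ × v₂ = (0.113, -0.141, 0.374) (taken with n_z > 0).
Dip δ = arctan(|n_h|/n_z) = arctan(0.181/0.374) = 25.8°.
The horizontal component of n points toward azimuth atan2(n_x, n_y) = 141°, the dip direction.

true dip 26°, dip direction 140°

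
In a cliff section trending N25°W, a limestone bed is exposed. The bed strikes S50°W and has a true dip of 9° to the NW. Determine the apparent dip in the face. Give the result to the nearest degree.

9°

Angle between strike (S50°W) and section (N25°W): β = 75°.
tan(apparent dip) = tan 9° · sin 75° = 0.1530
apparent dip = arctan 0.1530 = 8.70°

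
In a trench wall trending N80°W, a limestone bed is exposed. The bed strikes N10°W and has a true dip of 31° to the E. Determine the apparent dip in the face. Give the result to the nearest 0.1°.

Angle between strike (N10°W) and section (N80°W): β = 70°.
tan(apparent dip) = tan 31° · sin 70° = 0.5646
apparent dip = arctan 0.5646 = 29.45°

29.5°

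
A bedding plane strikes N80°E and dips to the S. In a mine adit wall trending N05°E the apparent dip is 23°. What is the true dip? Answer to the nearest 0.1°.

23.7°

β = acute angle between strike N80°E and section N05°E = 75°.
tan(true dip) = tan 23° / sin 75° = 0.4394
δ = arctan(0.4394) = 23.72°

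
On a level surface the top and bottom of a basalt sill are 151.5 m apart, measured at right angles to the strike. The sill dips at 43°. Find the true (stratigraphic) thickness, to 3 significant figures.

103 m

True thickness t = w · sin(dip) = 151.5 × sin 43°
t = 151.5 × 0.6820 = 103.323 m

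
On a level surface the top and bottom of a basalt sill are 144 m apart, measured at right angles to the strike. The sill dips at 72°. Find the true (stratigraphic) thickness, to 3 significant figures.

137 m

True thickness t = w · sin(dip) = 144 × sin 72°
t = 144 × 0.9511 = 136.952 m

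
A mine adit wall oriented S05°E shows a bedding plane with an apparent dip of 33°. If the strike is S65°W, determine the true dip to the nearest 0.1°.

The section is 70° from the strike.
tan(true dip) = tan 33° / sin 70° = 0.6911
true dip = arctan 0.6911 = 34.65°

34.6°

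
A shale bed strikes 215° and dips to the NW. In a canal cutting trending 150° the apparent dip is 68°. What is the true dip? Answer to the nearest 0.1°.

69.9°

The section is 65° from the strike.
tan(true dip) = tan 68° / sin 65° = 2.7310
δ = arctan(2.7310) = 69.89°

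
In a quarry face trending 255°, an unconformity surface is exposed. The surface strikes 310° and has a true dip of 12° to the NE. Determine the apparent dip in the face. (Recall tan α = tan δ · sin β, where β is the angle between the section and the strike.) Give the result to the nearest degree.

10°

The strike is 310° and the section trends 255°; the acute angle between them is β = 55°.
tan(apparent dip) = tan 12° · sin 55° = 0.1741
α = arctan(0.1741) = 9.88°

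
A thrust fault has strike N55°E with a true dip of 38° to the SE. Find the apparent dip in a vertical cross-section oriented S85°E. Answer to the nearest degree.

27°

Angle between strike (N55°E) and section (S85°E): β = 40°.
tan α = tan 38° × sin 40° = 0.7813 × 0.6428 = 0.5022
α = arctan(0.5022) = 26.67°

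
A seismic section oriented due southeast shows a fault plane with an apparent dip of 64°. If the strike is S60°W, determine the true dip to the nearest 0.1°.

The section is 75° from the strike.
tan δ = tan α / sin β = tan 64° / sin 75° = 2.0503 / 0.9659 = 2.1226
true dip = arctan 2.1226 = 64.77°

64.8°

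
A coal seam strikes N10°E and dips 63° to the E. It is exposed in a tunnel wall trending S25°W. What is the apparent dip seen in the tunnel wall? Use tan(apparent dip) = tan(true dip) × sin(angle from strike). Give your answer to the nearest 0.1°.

26.9°

The strike is N10°E and the section trends S25°W; the acute angle between them is β = 15°.
tan(apparent dip) = tan 63° · sin 15° = 0.5080
apparent dip = arctan 0.5080 = 26.93°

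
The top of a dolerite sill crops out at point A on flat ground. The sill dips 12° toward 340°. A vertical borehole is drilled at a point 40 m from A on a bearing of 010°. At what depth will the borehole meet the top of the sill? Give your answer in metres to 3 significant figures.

7.36 m

The hole lies 30° from the dip direction, so the down-dip offset is 40 × cos 30° = 34.64 m.
Depth = down-dip offset × tan(dip) = 34.64 × tan 12° = 34.64 × 0.2126
Depth = 7.36 m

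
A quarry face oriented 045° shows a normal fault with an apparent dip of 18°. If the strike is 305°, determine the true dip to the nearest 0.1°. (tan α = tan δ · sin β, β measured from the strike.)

The section is 80° from the strike.
tan δ = tan α / sin β = tan 18° / sin 80° = 0.3249 / 0.9848 = 0.3299
δ = arctan(0.3299) = 18.26°

18.3°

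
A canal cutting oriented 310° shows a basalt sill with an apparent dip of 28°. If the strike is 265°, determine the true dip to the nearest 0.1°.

36.9°

The section is 45° from the strike.
tan δ = tan α / sin β = tan 28° / sin 45° = 0.5317 / 0.7071 = 0.7520
true dip = arctan 0.7520 = 36.94°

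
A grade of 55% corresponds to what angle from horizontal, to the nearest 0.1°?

28.8°

tan θ = 55/100 = 0.5500
θ = arctan(0.5500) = 28.81°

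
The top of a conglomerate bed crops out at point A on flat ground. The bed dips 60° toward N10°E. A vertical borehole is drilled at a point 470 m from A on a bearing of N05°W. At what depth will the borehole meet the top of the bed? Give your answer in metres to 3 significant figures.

The hole lies 15° from the dip direction, so the down-dip offset is 470 × cos 15° = 453.99 m.
Depth = down-dip offset × tan(dip) = 453.99 × tan 60° = 453.99 × 1.7321
Depth = 786.33 m

786 m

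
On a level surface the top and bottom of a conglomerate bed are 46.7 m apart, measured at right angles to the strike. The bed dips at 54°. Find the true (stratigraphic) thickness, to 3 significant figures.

True thickness t = w · sin(dip) = 46.7 × sin 54°
t = 46.7 × 0.8090 = 37.781 m

37.8 m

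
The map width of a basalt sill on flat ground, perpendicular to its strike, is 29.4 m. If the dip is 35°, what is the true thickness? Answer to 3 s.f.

16.9 m

True thickness t = w · sin(dip) = 29.4 × sin 35°
t = 29.4 × 0.5736 = 16.863 m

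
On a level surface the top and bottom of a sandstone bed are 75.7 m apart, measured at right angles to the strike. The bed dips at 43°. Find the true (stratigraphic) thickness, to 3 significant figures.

True thickness t = w · sin(dip) = 75.7 × sin 43°
t = 75.7 × 0.6820 = 51.627 m

51.6 m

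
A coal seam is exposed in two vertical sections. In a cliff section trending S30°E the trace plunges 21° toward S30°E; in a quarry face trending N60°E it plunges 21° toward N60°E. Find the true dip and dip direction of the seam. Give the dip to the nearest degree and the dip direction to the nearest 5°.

Represent each trace as a vector plunging at its apparent dip toward its trend (east-north-up frame): v₁ = (0.467, -0.809, -0.358), v₂ = (0.809, 0.467, -0.358).
Cross product v₁ × v₂ gives the pole to the plane: n ∝ (0.457, -0.122, 0.872).
True dip = arccos(n_z / |n|) = arccos(0.8789) = 28.5°.
Dip direction = azimuth of (n_x, n_y) = atan2(0.457, -0.122) = 105°.

true dip 28°, dip direction 105°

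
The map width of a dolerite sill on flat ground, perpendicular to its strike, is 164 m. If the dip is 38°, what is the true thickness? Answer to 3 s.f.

101 m

True thickness t = w · sin(dip) = 164 × sin 38°
t = 164 × 0.6157 = 100.968 m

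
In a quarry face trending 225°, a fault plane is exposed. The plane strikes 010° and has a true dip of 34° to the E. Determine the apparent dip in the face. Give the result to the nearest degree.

21°

The section lies 35° from the strike.
tan α = tan 34° × sin 35° = 0.6745 × 0.5736 = 0.3869
apparent dip = arctan 0.3869 = 21.15°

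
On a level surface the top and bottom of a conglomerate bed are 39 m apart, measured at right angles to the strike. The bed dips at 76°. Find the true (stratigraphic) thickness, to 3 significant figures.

True thickness t = w · sin(dip) = 39 × sin 76°
t = 39 × 0.9703 = 37.842 m

37.8 m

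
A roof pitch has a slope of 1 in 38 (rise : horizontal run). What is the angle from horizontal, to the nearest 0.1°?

tan θ = 1/38 = 0.0263
θ = arctan(0.0263) = 1.51°

1.5°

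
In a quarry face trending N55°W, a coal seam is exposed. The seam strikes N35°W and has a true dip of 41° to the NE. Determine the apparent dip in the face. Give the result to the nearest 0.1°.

16.6°

The strike is N35°W and the section trends N55°W; the acute angle between them is β = 20°.
tan(apparent dip) = tan 41° · sin 20° = 0.2973
apparent dip = arctan 0.2973 = 16.56°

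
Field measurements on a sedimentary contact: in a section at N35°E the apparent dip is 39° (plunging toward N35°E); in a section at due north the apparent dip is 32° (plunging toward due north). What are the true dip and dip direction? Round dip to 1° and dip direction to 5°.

true dip 39°, dip direction 040°

The two traces are lines in the plane: v₁ = (sin 35°·cos 39°, cos 35°·cos 39°, −sin 39°), v₂ = (sin 0°·cos 32°, cos 0°·cos 32°, −sin 32°).
n = v₁ × v₂ = (0.196, 0.236, 0.378) (taken with n_z > 0).
Dip δ = arctan(|n_h|/n_z) = arctan(0.307/0.378) = 39.1°.
The horizontal component of n points toward azimuth atan2(n_x, n_y) = 40°, the dip direction.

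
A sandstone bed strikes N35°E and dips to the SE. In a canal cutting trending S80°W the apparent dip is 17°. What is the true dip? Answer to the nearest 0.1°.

The section is 45° from the strike.
tan(true dip) = tan 17° / sin 45° = 0.4324
δ = arctan(0.4324) = 23.38°

23.4°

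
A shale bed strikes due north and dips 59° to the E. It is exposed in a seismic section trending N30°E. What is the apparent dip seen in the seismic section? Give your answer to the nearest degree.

The section lies 30° from the strike.
tan α = tan 59° × sin 30° = 1.6643 × 0.5000 = 0.8321
apparent dip = arctan 0.8321 = 39.77°

40°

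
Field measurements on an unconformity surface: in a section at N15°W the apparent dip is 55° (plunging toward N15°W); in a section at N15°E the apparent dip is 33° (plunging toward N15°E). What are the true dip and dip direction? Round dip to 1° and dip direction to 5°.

The two traces are lines in the plane: v₁ = (sin 345°·cos 55°, cos 345°·cos 55°, −sin 55°), v₂ = (sin 15°·cos 33°, cos 15°·cos 33°, −sin 33°).
Cross product v₁ × v₂ gives the pole to the plane: n ∝ (-0.362, 0.259, 0.241).
tan δ = √(n_x²+n_y²)/n_z = 0.445/0.241, so δ = 61.6°.
Dip direction = azimuth of (n_x, n_y) = atan2(-0.362, 0.259) = 306°.

true dip 62°, dip direction 305°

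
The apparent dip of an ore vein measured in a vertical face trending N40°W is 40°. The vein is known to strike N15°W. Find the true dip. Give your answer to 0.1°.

The section is 25° from the strike.
tan δ = tan α / sin β = tan 40° / sin 25° = 0.8391 / 0.4226 = 1.9855
true dip = arctan 1.9855 = 63.27°

63.3°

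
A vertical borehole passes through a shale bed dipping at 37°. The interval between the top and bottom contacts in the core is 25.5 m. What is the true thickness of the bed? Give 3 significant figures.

20.4 m

True thickness t = h · cos(dip) = 25.5 × cos 37°
t = 25.5 × 0.7986 = 20.365 m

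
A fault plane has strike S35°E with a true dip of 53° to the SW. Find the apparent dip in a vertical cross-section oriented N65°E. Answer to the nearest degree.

Angle between strike (S35°E) and section (N65°E): β = 80°.
tan α = tan 53° × sin 80° = 1.3270 × 0.9848 = 1.3069
α = arctan(1.3069) = 52.58°

53°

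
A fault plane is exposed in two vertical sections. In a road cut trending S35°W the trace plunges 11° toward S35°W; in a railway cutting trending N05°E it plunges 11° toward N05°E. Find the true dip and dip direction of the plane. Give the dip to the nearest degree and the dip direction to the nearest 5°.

The two traces are lines in the plane: v₁ = (sin 215°·cos 11°, cos 215°·cos 11°, −sin 11°), v₂ = (sin 5°·cos 11°, cos 5°·cos 11°, −sin 11°).
n = v₁ × v₂ = (-0.340, 0.124, 0.482) (taken with n_z > 0).
tan δ = √(n_x²+n_y²)/n_z = 0.362/0.482, so δ = 36.9°.
Dip direction = atan2(-0.340, 0.124) = 290° (azimuth of n's horizontal projection).

true dip 37°, dip direction 290°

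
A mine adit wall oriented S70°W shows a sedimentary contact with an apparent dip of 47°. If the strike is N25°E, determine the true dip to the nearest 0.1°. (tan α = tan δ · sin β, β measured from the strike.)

56.6°

β = acute angle between strike N25°E and section S70°W = 45°.
tan(true dip) = tan 47° / sin 45° = 1.5166
δ = arctan(1.5166) = 56.60°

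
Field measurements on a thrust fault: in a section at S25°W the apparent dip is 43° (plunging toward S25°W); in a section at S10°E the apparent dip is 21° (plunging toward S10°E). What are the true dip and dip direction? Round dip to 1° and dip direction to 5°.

Each apparent-dip line lies in the plane. As unit vectors (x east, y north, z up), v₁ plunges 43°→S25°W and v₂ plunges 21°→S10°E.
Cross product v₁ × v₂ gives the pole to the plane: n ∝ (-0.389, -0.221, 0.392).
tan δ = √(n_x²+n_y²)/n_z = 0.448/0.392, so δ = 48.8°.
Dip direction = azimuth of (n_x, n_y) = atan2(-0.389, -0.221) = 240°.

true dip 49°, dip direction 240°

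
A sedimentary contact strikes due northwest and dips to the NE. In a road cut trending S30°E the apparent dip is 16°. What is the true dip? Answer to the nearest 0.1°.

47.9°

β = acute angle between strike due northwest and section S30°E = 15°.
tan(true dip) = tan 16° / sin 15° = 1.1079
δ = arctan(1.1079) = 47.93°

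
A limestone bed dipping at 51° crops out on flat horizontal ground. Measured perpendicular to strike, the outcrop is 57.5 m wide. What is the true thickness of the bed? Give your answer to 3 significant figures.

44.7 m

True thickness t = w · sin(dip) = 57.5 × sin 51°
t = 57.5 × 0.7771 = 44.686 m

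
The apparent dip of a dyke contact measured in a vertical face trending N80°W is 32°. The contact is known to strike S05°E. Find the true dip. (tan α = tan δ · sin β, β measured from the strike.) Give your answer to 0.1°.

32.9°

β = acute angle between strike S05°E and section N80°W = 75°.
tan δ = tan α / sin β = tan 32° / sin 75° = 0.6249 / 0.9659 = 0.6469
true dip = arctan 0.6469 = 32.90°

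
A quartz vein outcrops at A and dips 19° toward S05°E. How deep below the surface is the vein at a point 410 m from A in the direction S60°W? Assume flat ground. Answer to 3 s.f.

59.7 m

The hole lies 65° from the dip direction, so the down-dip offset is 410 × cos 65° = 173.27 m.
Depth = down-dip offset × tan(dip) = 173.27 × tan 19° = 173.27 × 0.3443
Depth = 59.66 m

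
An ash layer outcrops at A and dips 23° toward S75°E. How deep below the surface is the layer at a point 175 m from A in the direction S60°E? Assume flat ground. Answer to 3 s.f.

71.8 m

The hole lies 15° from the dip direction, so the down-dip offset is 175 × cos 15° = 169.04 m.
Depth = down-dip offset × tan(dip) = 169.04 × tan 23° = 169.04 × 0.4245
Depth = 71.75 m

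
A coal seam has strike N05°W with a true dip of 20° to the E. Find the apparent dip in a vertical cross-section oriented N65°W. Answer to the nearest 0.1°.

17.5°

Angle between strike (N05°W) and section (N65°W): β = 60°.
tan(apparent dip) = tan 20° · sin 60° = 0.3152
α = arctan(0.3152) = 17.50°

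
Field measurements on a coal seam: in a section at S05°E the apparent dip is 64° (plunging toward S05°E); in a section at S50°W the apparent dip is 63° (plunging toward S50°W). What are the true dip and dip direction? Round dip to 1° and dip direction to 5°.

Each apparent-dip line lies in the plane. As unit vectors (x east, y north, z up), v₁ plunges 64°→S05°E and v₂ plunges 63°→S50°W.
Cross product v₁ × v₂ gives the pole to the plane: n ∝ (-0.127, -0.347, 0.163).
tan δ = √(n_x²+n_y²)/n_z = 0.369/0.163, so δ = 66.2°.
Dip direction = azimuth of (n_x, n_y) = atan2(-0.127, -0.347) = 200°.

true dip 66°, dip direction 200°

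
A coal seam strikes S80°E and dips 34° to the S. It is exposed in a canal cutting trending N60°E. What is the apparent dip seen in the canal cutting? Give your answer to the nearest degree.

23°

The strike is S80°E and the section trends N60°E; the acute angle between them is β = 40°.
tan α = tan 34° × sin 40° = 0.6745 × 0.6428 = 0.4336
apparent dip = arctan 0.4336 = 23.44°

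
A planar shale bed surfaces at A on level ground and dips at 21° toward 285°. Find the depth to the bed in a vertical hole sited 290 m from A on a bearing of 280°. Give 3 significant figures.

The hole lies 5° from the dip direction, so the down-dip offset is 290 × cos 5° = 288.90 m.
Depth = down-dip offset × tan(dip) = 288.90 × tan 21° = 288.90 × 0.3839
Depth = 110.90 m

111 m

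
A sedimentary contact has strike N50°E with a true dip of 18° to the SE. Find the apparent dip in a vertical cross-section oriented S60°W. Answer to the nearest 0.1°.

3.2°

The section lies 10° from the strike.
tan α = tan 18° × sin 10° = 0.3249 × 0.1736 = 0.0564
α = arctan(0.0564) = 3.23°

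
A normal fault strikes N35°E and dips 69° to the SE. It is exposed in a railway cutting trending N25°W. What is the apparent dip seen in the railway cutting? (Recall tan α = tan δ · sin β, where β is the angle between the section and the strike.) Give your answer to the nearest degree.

66°

Angle between strike (N35°E) and section (N25°W): β = 60°.
tan(apparent dip) = tan 69° · sin 60° = 2.2561
apparent dip = arctan 2.2561 = 66.09°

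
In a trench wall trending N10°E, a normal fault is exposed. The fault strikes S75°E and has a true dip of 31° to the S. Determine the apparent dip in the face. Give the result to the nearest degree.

31°

The strike is S75°E and the section trends N10°E; the acute angle between them is β = 85°.
tan(apparent dip) = tan 31° · sin 85° = 0.5986
α = arctan(0.5986) = 30.90°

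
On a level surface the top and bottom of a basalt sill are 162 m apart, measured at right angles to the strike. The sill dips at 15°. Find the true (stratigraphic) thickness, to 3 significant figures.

True thickness t = w · sin(dip) = 162 × sin 15°
t = 162 × 0.2588 = 41.929 m

41.9 m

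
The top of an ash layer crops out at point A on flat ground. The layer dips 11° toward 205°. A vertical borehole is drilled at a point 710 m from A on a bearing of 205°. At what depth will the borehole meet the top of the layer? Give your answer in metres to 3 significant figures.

138 m

The hole is directly down-dip from the outcrop, so the down-dip offset is 710 m.
Depth = down-dip offset × tan(dip) = 710.00 × tan 11° = 710.00 × 0.1944
Depth = 138.01 m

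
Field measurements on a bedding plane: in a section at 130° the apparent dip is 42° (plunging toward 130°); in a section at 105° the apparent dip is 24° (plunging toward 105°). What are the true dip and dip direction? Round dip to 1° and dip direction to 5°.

true dip 52°, dip direction 175°

Each apparent-dip line lies in the plane. As unit vectors (x east, y north, z up), v₁ plunges 42°→130° and v₂ plunges 24°→105°.
The plane normal is n = v₁ × v₂ ∝ (0.036, -0.359, 0.287).
tan δ = √(n_x²+n_y²)/n_z = 0.361/0.287, so δ = 51.5°.
The horizontal component of n points toward azimuth atan2(n_x, n_y) = 174°, the dip direction.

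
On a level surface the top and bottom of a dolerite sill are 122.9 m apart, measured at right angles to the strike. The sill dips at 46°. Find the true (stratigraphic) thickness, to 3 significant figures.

True thickness t = w · sin(dip) = 122.9 × sin 46°
t = 122.9 × 0.7193 = 88.407 m

88.4 m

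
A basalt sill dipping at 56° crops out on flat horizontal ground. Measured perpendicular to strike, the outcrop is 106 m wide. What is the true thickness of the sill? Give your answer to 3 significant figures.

True thickness t = w · sin(dip) = 106 × sin 56°
t = 106 × 0.8290 = 87.878 m

87.9 m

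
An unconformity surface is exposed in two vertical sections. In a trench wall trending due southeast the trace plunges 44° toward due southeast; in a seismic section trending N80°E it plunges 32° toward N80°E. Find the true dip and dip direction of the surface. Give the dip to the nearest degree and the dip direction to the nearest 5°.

true dip 44°, dip direction 130°

The two traces are lines in the plane: v₁ = (sin 135°·cos 44°, cos 135°·cos 44°, −sin 44°), v₂ = (sin 80°·cos 32°, cos 80°·cos 32°, −sin 32°).
The plane normal is n = v₁ × v₂ ∝ (0.372, -0.311, 0.500).
True dip = arccos(n_z / |n|) = arccos(0.7179) = 44.1°.
The horizontal component of n points toward azimuth atan2(n_x, n_y) = 130°, the dip direction.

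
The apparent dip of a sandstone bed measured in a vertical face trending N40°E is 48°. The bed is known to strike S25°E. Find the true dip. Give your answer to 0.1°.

The section is 65° from the strike.
tan(true dip) = tan 48° / sin 65° = 1.2254
true dip = arctan 1.2254 = 50.78°

50.8°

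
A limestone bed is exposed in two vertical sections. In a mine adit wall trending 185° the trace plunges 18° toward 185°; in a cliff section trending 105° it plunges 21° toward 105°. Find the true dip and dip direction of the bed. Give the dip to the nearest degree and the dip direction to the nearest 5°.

Each apparent-dip line lies in the plane. As unit vectors (x east, y north, z up), v₁ plunges 18°→185° and v₂ plunges 21°→105°.
The plane normal is n = v₁ × v₂ ∝ (0.265, -0.308, 0.874).
True dip = arccos(n_z / |n|) = arccos(0.9068) = 24.9°.
Dip direction = atan2(0.265, -0.308) = 139° (azimuth of n's horizontal projection).

true dip 25°, dip direction 140°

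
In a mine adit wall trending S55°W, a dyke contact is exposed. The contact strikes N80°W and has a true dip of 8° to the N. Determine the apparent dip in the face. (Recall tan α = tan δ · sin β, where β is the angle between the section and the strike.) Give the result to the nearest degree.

6°

The section lies 45° from the strike.
tan α = tan 8° × sin 45° = 0.1405 × 0.7071 = 0.0994
apparent dip = arctan 0.0994 = 5.68°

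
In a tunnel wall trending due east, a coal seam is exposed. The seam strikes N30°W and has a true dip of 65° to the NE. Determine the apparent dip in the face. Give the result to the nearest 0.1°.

61.7°

The section lies 60° from the strike.
tan α = tan 65° × sin 60° = 2.1445 × 0.8660 = 1.8572
apparent dip = arctan 1.8572 = 61.70°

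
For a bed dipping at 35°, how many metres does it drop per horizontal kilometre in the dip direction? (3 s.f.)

drop per km = 1000 × tan 35° = 1000 × 0.7002

700 m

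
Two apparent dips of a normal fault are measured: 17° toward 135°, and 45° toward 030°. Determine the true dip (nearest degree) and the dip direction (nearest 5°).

Each apparent-dip line lies in the plane. As unit vectors (x east, y north, z up), v₁ plunges 17°→135° and v₂ plunges 45°→030°.
n = v₁ × v₂ = (0.657, 0.375, 0.653) (taken with n_z > 0).
True dip = arccos(n_z / |n|) = arccos(0.6535) = 49.2°.
Dip direction = azimuth of (n_x, n_y) = atan2(0.657, 0.375) = 60°.

true dip 49°, dip direction 060°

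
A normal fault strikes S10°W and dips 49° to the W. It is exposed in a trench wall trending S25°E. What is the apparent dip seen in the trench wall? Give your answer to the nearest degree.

33°

The strike is S10°W and the section trends S25°E; the acute angle between them is β = 35°.
tan α = tan 49° × sin 35° = 1.1504 × 0.5736 = 0.6598
α = arctan(0.6598) = 33.42°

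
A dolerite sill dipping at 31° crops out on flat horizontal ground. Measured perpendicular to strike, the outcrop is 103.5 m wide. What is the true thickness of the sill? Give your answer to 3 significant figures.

53.3 m

True thickness t = w · sin(dip) = 103.5 × sin 31°
t = 103.5 × 0.5150 = 53.306 m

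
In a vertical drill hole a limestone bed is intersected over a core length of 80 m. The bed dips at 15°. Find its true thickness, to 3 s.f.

True thickness t = h · cos(dip) = 80 × cos 15°
t = 80 × 0.9659 = 77.274 m

77.3 m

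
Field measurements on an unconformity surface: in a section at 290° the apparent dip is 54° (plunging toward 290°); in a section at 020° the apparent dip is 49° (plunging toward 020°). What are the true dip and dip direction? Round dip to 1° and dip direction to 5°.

true dip 61°, dip direction 330°

The two traces are lines in the plane: v₁ = (sin 290°·cos 54°, cos 290°·cos 54°, −sin 54°), v₂ = (sin 20°·cos 49°, cos 20°·cos 49°, −sin 49°).
The plane normal is n = v₁ × v₂ ∝ (-0.347, 0.598, 0.386).
True dip = arccos(n_z / |n|) = arccos(0.4869) = 60.9°.
The horizontal component of n points toward azimuth atan2(n_x, n_y) = 330°, the dip direction.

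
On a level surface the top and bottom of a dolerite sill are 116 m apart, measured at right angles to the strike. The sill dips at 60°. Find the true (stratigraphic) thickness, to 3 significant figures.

True thickness t = w · sin(dip) = 116 × sin 60°
t = 116 × 0.8660 = 100.459 m

100 m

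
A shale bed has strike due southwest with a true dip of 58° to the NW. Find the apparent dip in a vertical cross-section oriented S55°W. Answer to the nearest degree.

16°

The section lies 10° from the strike.
tan(apparent dip) = tan 58° · sin 10° = 0.2779
α = arctan(0.2779) = 15.53°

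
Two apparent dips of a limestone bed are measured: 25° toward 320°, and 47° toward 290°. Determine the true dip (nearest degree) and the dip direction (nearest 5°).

true dip 55°, dip direction 250°

Each apparent-dip line lies in the plane. As unit vectors (x east, y north, z up), v₁ plunges 25°→320° and v₂ plunges 47°→290°.
Cross product v₁ × v₂ gives the pole to the plane: n ∝ (-0.409, -0.155, 0.309).
Dip δ = arctan(|n_h|/n_z) = arctan(0.438/0.309) = 54.8°.
Dip direction = atan2(-0.409, -0.155) = 249° (azimuth of n's horizontal projection).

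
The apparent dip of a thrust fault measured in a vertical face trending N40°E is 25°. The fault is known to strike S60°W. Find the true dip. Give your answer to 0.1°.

β = acute angle between strike S60°W and section N40°E = 20°.
tan(true dip) = tan 25° / sin 20° = 1.3634
δ = arctan(1.3634) = 53.74°

53.7°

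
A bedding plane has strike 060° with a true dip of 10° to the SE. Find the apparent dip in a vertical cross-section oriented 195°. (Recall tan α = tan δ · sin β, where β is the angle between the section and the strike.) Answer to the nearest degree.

7°

Angle between strike (060°) and section (195°): β = 45°.
tan(apparent dip) = tan 10° · sin 45° = 0.1247
α = arctan(0.1247) = 7.11°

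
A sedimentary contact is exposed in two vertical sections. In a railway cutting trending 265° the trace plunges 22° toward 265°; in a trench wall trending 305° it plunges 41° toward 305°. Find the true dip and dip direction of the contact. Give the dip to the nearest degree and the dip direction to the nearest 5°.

Represent each trace as a vector plunging at its apparent dip toward its trend (east-north-up frame): v₁ = (-0.924, -0.081, -0.375), v₂ = (-0.618, 0.433, -0.656).
The plane normal is n = v₁ × v₂ ∝ (-0.215, 0.374, 0.450).
Dip δ = arctan(|n_h|/n_z) = arctan(0.432/0.450) = 43.8°.
Dip direction = azimuth of (n_x, n_y) = atan2(-0.215, 0.374) = 330°.

true dip 44°, dip direction 330°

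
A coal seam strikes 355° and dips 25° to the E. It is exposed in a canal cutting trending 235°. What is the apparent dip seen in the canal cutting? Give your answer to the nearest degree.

22°

Angle between strike (355°) and section (235°): β = 60°.
tan α = tan 25° × sin 60° = 0.4663 × 0.8660 = 0.4038
α = arctan(0.4038) = 21.99°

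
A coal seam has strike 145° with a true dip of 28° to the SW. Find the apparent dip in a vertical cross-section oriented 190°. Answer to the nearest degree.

Angle between strike (145°) and section (190°): β = 45°.
tan α = tan 28° × sin 45° = 0.5317 × 0.7071 = 0.3760
apparent dip = arctan 0.3760 = 20.61°

21°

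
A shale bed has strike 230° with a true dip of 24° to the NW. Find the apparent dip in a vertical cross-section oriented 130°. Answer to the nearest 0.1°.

Angle between strike (230°) and section (130°): β = 80°.
tan(apparent dip) = tan 24° · sin 80° = 0.4385
apparent dip = arctan 0.4385 = 23.68°

23.7°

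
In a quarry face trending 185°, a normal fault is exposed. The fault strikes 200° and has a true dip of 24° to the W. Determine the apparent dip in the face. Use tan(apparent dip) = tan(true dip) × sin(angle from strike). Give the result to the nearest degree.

7°

Angle between strike (200°) and section (185°): β = 15°.
tan(apparent dip) = tan 24° · sin 15° = 0.1152
α = arctan(0.1152) = 6.57°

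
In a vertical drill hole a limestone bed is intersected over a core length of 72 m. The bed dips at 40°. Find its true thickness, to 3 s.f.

55.2 m

True thickness t = h · cos(dip) = 72 × cos 40°
t = 72 × 0.7660 = 55.155 m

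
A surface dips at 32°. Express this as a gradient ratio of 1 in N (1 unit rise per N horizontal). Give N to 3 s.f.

1 : N means tan θ = 1/N, so N = 1/tan 32° = 1/0.6249

1 in 1.60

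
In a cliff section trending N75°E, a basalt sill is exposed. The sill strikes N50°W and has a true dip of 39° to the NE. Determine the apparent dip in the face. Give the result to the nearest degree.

The strike is N50°W and the section trends N75°E; the acute angle between them is β = 55°.
tan α = tan 39° × sin 55° = 0.8098 × 0.8192 = 0.6633
α = arctan(0.6633) = 33.56°

34°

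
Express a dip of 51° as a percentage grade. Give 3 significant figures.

grade % = 100 × tan 51° = 100 × 1.2349

123%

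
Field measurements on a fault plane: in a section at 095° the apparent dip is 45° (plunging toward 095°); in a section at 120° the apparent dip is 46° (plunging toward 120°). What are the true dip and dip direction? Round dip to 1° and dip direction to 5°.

Represent each trace as a vector plunging at its apparent dip toward its trend (east-north-up frame): v₁ = (0.704, -0.062, -0.707), v₂ = (0.602, -0.347, -0.719).
n = v₁ × v₂ = (0.201, -0.081, 0.208) (taken with n_z > 0).
Dip δ = arctan(|n_h|/n_z) = arctan(0.217/0.208) = 46.3°.
The horizontal component of n points toward azimuth atan2(n_x, n_y) = 112°, the dip direction.

true dip 46°, dip direction 110°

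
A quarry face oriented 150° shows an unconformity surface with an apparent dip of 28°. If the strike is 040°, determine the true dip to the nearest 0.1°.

29.5°

The section is 70° from the strike.
tan δ = tan α / sin β = tan 28° / sin 70° = 0.5317 / 0.9397 = 0.5658
true dip = arctan 0.5658 = 29.50°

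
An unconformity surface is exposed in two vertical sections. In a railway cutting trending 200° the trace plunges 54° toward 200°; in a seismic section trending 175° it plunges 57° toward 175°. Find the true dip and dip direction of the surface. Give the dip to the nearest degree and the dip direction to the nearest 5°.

true dip 57°, dip direction 175°

Represent each trace as a vector plunging at its apparent dip toward its trend (east-north-up frame): v₁ = (-0.201, -0.552, -0.809), v₂ = (0.047, -0.543, -0.839).
n = v₁ × v₂ = (0.024, -0.207, 0.135) (taken with n_z > 0).
True dip = arccos(n_z / |n|) = arccos(0.5445) = 57.0°.
The horizontal component of n points toward azimuth atan2(n_x, n_y) = 173°, the dip direction.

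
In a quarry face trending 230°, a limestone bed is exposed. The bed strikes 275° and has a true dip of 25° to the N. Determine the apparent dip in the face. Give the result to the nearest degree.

The section lies 45° from the strike.
tan α = tan 25° × sin 45° = 0.4663 × 0.7071 = 0.3297
α = arctan(0.3297) = 18.25°

18°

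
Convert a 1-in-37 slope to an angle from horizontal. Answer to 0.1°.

tan θ = 1/37 = 0.0270
θ = arctan(0.0270) = 1.55°

1.5°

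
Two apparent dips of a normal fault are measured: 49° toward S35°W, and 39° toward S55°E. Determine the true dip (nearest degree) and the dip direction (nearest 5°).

Each apparent-dip line lies in the plane. As unit vectors (x east, y north, z up), v₁ plunges 49°→S35°W and v₂ plunges 39°→S55°E.
The plane normal is n = v₁ × v₂ ∝ (0.002, -0.717, 0.510).
Dip δ = arctan(|n_h|/n_z) = arctan(0.717/0.510) = 54.6°.
Dip direction = azimuth of (n_x, n_y) = atan2(0.002, -0.717) = 180°.

true dip 55°, dip direction 180°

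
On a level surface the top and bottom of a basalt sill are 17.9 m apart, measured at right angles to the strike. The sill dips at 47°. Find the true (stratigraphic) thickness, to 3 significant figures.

True thickness t = w · sin(dip) = 17.9 × sin 47°
t = 17.9 × 0.7314 = 13.091 m

13.1 m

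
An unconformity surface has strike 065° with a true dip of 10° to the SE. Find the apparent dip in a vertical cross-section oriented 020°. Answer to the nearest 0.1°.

The section lies 45° from the strike.
tan α = tan 10° × sin 45° = 0.1763 × 0.7071 = 0.1247
α = arctan(0.1247) = 7.11°

7.1°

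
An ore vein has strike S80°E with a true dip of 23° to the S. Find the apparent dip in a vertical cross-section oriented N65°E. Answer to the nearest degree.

Angle between strike (S80°E) and section (N65°E): β = 35°.
tan(apparent dip) = tan 23° · sin 35° = 0.2435
apparent dip = arctan 0.2435 = 13.68°

14°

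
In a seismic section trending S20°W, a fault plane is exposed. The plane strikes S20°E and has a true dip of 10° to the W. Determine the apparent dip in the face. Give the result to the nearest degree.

Angle between strike (S20°E) and section (S20°W): β = 40°.
tan(apparent dip) = tan 10° · sin 40° = 0.1133
apparent dip = arctan 0.1133 = 6.47°

6°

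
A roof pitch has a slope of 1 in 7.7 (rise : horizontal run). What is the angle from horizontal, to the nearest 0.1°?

7.4°

tan θ = 1/7.7 = 0.1299
θ = arctan(0.1299) = 7.40°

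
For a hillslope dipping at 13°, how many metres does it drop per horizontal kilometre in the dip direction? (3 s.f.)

231 m

drop per km = 1000 × tan 13° = 1000 × 0.2309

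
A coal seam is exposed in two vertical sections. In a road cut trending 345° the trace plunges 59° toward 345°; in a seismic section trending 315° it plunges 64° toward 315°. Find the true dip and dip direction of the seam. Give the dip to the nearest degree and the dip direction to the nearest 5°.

true dip 64°, dip direction 310°

Represent each trace as a vector plunging at its apparent dip toward its trend (east-north-up frame): v₁ = (-0.133, 0.497, -0.857), v₂ = (-0.310, 0.310, -0.899).
Cross product v₁ × v₂ gives the pole to the plane: n ∝ (-0.181, 0.146, 0.113).
Dip δ = arctan(|n_h|/n_z) = arctan(0.233/0.113) = 64.1°.
Dip direction = atan2(-0.181, 0.146) = 309° (azimuth of n's horizontal projection).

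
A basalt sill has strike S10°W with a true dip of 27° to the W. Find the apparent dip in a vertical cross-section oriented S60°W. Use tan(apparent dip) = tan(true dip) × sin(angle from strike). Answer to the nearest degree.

21°

The strike is S10°W and the section trends S60°W; the acute angle between them is β = 50°.
tan α = tan 27° × sin 50° = 0.5095 × 0.7660 = 0.3903
α = arctan(0.3903) = 21.32°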